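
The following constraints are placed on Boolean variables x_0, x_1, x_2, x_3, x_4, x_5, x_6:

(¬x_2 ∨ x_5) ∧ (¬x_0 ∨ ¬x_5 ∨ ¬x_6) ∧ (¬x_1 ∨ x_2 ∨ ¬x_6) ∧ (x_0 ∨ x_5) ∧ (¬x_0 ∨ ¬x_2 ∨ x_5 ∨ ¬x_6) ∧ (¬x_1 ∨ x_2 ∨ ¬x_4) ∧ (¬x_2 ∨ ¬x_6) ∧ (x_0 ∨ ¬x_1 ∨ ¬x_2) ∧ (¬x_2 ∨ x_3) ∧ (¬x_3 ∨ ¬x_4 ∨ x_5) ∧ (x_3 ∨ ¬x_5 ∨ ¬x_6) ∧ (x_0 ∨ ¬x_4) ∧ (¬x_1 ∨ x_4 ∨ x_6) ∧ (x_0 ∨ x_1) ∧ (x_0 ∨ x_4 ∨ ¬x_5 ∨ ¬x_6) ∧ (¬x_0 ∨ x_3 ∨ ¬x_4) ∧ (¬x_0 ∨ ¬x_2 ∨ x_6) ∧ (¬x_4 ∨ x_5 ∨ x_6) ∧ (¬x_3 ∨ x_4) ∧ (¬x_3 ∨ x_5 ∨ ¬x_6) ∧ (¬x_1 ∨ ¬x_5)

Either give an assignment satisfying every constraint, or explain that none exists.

Try x_0 = False:
  (x_0 ∨ x_5) forces x_5 = True.
  (x_0 ∨ ¬x_4) forces x_4 = False.
  (x_0 ∨ x_1) forces x_1 = True.
  clause (¬x_1 ∨ ¬x_5) is falsified — backtrack.
So x_0 = True.
Try x_1 = True:
  (¬x_1 ∨ ¬x_5) forces x_5 = False.
  (¬x_2 ∨ x_5) forces x_2 = False.
  (¬x_1 ∨ x_2 ∨ ¬x_6) forces x_6 = False.
  (¬x_1 ∨ x_2 ∨ ¬x_4) forces x_4 = False.
  clause (¬x_1 ∨ x_4 ∨ x_6) is falsified — backtrack.
So x_1 = False.
Try x_2 = True:
  (¬x_2 ∨ x_5) forces x_5 = True.
  (¬x_0 ∨ ¬x_5 ∨ ¬x_6) forces x_6 = False.
  clause (¬x_0 ∨ ¬x_2 ∨ x_6) is falsified — backtrack.
So x_2 = False.
Set x_3 = False.
  then (¬x_0 ∨ x_3 ∨ ¬x_4) forces x_4 = False.
Set x_5 = False.
Set x_6 = False.
All clauses satisfied.

x_0: True; x_1: False; x_2: False; x_3: False; x_4: False; x_5: False; x_6: False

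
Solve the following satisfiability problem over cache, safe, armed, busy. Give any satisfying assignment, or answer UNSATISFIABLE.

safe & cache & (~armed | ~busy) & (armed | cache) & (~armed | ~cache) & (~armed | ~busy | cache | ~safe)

Unit clause (safe) forces safe = True.
Unit clause (cache) forces cache = True.
In (~armed | ~cache) only ~armed is left, so armed = False.
Set busy = True.
All clauses satisfied.

cache = True, safe = True, armed = False, busy = True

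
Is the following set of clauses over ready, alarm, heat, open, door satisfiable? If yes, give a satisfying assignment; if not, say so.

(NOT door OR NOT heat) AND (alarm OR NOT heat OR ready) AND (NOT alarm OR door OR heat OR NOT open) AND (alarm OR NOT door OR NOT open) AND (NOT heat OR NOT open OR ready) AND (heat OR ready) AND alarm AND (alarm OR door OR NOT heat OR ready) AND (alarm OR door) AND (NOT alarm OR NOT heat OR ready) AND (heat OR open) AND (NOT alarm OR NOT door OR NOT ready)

ready = True, alarm = True, heat = True, open = True, door = False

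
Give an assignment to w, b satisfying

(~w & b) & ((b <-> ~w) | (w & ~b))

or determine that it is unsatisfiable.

w=F; b=T

  ~w & b = True
    ~w = True
  (b <-> ~w) | (w & ~b) = True
    b <-> ~w = True
      ~w = True
    w & ~b = False
      ~b = False
Both conjuncts True, so the formula holds.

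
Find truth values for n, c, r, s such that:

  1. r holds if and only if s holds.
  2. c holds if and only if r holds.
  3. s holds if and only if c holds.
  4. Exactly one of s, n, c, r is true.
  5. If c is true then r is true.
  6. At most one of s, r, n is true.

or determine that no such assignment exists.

n = True; c = False; r = False; s = False

  (1) r=F, s=F — same ✓
  (2) c=F, r=F — same ✓
  (3) s=F, c=F — same ✓
  (4) {s, n, c, r}: 1 true — exactly one ✓
  (5) c=F ⇒ r: vacuous ✓
  (6) {s, r, n}: 1 true — at most one ✓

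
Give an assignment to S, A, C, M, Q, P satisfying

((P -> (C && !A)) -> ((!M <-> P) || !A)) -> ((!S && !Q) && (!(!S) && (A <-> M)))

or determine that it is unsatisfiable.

S=T; A=T; C=F; M=F; Q=F; P=F

  ((P -> (C && !A)) -> ((!M <-> P) || !A)) -> ((!S && !Q) && (!(!S) && (A <-> M))) = True
    (P -> (C && !A)) -> ((!M <-> P) || !A) = False
      P -> (C && !A) = True
        C && !A = False
          !A = False
      (!M <-> P) || !A = False
        !M <-> P = False
          !M = True
        !A = False
    (!S && !Q) && (!(!S) && (A <-> M)) = False
      !S && !Q = False
        !S = False
        !Q = True
      !(!S) && (A <-> M) = False
        !(!S) = True
          !S = False
        A <-> M = False
The formula evaluates to True.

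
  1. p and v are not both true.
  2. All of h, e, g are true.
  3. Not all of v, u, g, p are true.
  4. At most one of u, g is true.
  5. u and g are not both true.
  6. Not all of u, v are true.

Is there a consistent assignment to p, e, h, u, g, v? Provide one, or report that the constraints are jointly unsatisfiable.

p = False, e = True, h = True, u = False, g = True, v = False

  (1) p=F, v=F — not both ✓
  (2) {h, e, g}: all 3 true ✓
  (3) {v, u, g, p}: 1/4 true — not all ✓
  (4) {u, g}: 1 true — at most one ✓
  (5) u=F, g=T — not both ✓
  (6) {u, v}: 0/2 true — not all ✓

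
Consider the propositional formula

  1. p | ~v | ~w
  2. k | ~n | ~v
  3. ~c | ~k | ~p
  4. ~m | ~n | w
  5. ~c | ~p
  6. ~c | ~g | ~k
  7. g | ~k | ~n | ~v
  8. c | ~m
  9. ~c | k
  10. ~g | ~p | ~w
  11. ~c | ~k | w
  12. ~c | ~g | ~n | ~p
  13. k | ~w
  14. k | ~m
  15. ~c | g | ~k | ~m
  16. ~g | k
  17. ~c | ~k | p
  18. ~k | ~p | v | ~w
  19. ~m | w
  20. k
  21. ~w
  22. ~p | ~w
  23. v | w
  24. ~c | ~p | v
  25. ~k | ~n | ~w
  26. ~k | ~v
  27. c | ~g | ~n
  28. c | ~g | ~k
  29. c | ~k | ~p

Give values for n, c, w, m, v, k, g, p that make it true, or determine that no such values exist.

No satisfying assignment exists.

Case v = True:
  (k) forces k = True.
  Clause (~k | ~v) is falsified — contradiction.
Case v = False:
  (k) forces k = True.
  (~w) forces w = False.
  Clause (v | w) is falsified — contradiction.
Both cases fail, so the formula is unsatisfiable.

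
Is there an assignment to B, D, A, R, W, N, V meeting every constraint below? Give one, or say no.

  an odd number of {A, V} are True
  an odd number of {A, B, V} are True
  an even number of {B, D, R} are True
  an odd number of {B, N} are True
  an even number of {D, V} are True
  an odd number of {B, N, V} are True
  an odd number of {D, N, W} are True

B: False, D: False, A: True, R: False, W: False, N: True, V: False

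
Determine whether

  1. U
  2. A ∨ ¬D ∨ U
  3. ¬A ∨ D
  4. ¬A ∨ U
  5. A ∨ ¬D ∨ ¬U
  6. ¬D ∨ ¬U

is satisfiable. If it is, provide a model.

A = False, D = False, U = True

Unit clause (U) forces U = True.
In (¬D ∨ ¬U) only ¬D is left, so D = False.
In (¬A ∨ D) only ¬A is left, so A = False.
Check each clause:
  (U): U holds.
  (A ∨ ¬D ∨ U): ¬D holds.
  (¬A ∨ D): ¬A holds.
  (¬A ∨ U): ¬A holds.
  (A ∨ ¬D ∨ ¬U): ¬D holds.
  (¬D ∨ ¬U): ¬D holds.
All clauses satisfied.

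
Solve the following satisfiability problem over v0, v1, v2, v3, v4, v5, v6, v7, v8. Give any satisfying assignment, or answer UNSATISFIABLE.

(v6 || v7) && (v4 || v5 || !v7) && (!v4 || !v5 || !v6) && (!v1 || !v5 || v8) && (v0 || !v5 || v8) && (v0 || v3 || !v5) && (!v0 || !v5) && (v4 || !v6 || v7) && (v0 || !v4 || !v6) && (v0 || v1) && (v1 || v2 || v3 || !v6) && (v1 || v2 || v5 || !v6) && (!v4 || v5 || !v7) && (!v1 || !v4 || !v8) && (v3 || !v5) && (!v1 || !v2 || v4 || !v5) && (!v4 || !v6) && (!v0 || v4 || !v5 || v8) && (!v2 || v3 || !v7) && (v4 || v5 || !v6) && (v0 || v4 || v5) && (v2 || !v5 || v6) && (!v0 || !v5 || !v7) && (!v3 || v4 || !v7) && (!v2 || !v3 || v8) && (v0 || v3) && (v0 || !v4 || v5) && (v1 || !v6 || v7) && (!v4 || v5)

Case v5 = True:
  (!v0 || !v5) forces v0 = False.
  (v0 || !v5 || v8) forces v8 = True.
  (v0 || v3 || !v5) forces v3 = True.
  (v0 || v1) forces v1 = True.
  (!v1 || !v4 || !v8) forces v4 = False.
  (!v1 || !v2 || v4 || !v5) forces v2 = False.
  (v2 || !v5 || v6) forces v6 = True.
  (v4 || !v6 || v7) forces v7 = True.
  Clause (!v3 || v4 || !v7) is falsified — contradiction.
Case v5 = False:
  (!v4 || v5) forces v4 = False.
  (v4 || v5 || !v7) forces v7 = False.
  (v6 || v7) forces v6 = True.
  Clause (v4 || !v6 || v7) is falsified — contradiction.
Both cases fail, so the formula is unsatisfiable.

Unsatisfiable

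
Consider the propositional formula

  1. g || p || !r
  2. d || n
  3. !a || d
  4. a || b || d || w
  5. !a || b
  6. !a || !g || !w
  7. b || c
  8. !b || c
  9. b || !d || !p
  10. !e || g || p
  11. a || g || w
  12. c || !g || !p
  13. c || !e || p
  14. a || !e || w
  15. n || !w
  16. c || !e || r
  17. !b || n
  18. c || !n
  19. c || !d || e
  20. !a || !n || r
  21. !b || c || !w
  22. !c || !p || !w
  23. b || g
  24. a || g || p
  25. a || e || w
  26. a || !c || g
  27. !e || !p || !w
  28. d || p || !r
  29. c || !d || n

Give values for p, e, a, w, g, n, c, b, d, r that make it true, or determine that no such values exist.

p=F, e=F, a=F, w=T, g=T, n=T, c=T, b=F, d=T, r=F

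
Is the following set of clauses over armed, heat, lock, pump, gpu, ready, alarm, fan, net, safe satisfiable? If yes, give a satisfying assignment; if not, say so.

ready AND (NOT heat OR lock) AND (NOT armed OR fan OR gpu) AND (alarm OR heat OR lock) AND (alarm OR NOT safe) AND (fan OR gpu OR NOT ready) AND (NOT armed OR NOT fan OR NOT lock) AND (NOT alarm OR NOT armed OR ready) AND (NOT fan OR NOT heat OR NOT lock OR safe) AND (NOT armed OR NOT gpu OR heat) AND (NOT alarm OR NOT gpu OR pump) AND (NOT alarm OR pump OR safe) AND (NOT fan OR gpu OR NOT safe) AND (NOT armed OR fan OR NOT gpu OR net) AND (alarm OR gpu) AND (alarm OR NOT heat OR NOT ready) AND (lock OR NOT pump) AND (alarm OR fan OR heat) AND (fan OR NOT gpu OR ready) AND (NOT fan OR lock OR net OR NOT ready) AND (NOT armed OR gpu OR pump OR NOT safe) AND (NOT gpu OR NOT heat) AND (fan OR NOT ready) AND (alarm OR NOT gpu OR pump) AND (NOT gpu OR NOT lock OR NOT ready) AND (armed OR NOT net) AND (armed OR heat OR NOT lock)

No satisfying assignment exists.

Case lock = True:
  (ready) forces ready = True.
  (fan OR NOT ready) forces fan = True.
  (NOT armed OR NOT fan OR NOT lock) forces armed = False.
  (NOT gpu OR NOT lock OR NOT ready) forces gpu = False.
  (NOT fan OR gpu OR NOT safe) forces safe = False.
  (NOT fan OR NOT heat OR NOT lock OR safe) forces heat = False.
  Clause (armed OR heat OR NOT lock) is falsified — contradiction.
Case lock = False:
  (ready) forces ready = True.
  (NOT heat OR lock) forces heat = False.
  (alarm OR heat OR lock) forces alarm = True.
  (lock OR NOT pump) forces pump = False.
  (NOT alarm OR NOT gpu OR pump) forces gpu = False.
  (fan OR gpu OR NOT ready) forces fan = True.
  (NOT alarm OR pump OR safe) forces safe = True.
  Clause (NOT fan OR gpu OR NOT safe) is falsified — contradiction.
Both cases fail, so the formula is unsatisfiable.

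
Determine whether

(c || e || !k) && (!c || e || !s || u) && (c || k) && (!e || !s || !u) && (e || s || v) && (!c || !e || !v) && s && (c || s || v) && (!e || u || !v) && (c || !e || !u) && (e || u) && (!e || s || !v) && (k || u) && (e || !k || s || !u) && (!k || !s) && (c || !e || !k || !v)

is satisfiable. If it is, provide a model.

e=F, u=T, c=T, v=F, k=F, s=T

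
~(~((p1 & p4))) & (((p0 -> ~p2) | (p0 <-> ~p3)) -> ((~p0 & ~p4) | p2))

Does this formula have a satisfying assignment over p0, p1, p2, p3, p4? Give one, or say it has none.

p0 = False, p1 = True, p2 = True, p3 = True, p4 = True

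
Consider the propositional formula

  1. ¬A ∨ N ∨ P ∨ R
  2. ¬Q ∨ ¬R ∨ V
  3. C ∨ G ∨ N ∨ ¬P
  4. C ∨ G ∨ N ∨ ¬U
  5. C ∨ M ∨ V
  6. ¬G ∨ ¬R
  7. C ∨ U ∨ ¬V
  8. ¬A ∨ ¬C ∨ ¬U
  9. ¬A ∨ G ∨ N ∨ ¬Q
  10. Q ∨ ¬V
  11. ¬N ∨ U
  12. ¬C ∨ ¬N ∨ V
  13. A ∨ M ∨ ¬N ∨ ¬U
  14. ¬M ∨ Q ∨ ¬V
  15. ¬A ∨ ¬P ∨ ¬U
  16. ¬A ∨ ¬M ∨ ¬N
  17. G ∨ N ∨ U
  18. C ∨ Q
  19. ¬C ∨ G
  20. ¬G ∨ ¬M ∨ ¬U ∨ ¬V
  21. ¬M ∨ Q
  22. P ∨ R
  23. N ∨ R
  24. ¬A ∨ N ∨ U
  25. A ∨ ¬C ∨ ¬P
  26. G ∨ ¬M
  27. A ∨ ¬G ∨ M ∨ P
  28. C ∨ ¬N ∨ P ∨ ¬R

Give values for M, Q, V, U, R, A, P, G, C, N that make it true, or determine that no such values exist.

M = True, Q = True, V = False, U = True, R = False, A = False, P = True, G = True, C = False, N = True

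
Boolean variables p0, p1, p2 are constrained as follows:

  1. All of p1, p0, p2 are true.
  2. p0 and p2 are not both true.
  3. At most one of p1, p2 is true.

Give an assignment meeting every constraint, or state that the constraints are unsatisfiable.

Case p2 = True:
  (1) forces p1 = True.
  Constraint (3) is violated (p1=T, p2=T) — contradiction.
Case p2 = False:
  Constraint (1) is violated (p2=F) — contradiction.
Both cases fail — unsatisfiable.

Unsatisfiable — no assignment works.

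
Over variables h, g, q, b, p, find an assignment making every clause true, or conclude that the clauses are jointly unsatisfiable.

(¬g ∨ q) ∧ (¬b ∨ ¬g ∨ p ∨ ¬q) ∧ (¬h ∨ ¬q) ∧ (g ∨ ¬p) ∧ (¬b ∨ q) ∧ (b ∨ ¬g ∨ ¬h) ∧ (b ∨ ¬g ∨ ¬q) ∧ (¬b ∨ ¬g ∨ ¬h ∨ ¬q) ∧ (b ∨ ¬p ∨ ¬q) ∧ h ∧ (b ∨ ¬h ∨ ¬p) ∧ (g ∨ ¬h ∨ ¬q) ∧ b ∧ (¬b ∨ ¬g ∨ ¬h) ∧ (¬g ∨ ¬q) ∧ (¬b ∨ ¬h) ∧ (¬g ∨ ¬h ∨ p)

Case b = True:
  (¬b ∨ q) forces q = True.
  (¬h ∨ ¬q) forces h = False.
  Clause (h) is falsified — contradiction.
Case b = False:
  Clause (b) is falsified — contradiction.
Both cases fail, so the formula is unsatisfiable.

Unsatisfiable — no assignment works.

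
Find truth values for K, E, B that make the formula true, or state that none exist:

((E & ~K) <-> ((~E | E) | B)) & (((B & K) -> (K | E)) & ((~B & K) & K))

Case E = True: the formula simplifies to ~K & ((~B & K) & K).
  K = True: the conjunct ~K is False.
  K = False: the conjunct K is False.
Case E = False: the conjunct (E & ~K) <-> ((~E | E) | B) becomes (False & ~K) <-> (True | B) = False.
Both cases fail — unsatisfiable.

UNSATISFIABLE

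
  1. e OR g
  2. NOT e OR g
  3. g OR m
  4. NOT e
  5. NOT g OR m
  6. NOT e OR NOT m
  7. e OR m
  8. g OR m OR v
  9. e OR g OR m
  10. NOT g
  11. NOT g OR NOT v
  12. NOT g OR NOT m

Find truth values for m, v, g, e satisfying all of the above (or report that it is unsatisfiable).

Case g = True:
  Clause (NOT g) is falsified — contradiction.
Case g = False:
  (e OR g) forces e = True.
  Clause (NOT e OR g) is falsified — contradiction.
Both cases fail, so the formula is unsatisfiable.

UNSATISFIABLE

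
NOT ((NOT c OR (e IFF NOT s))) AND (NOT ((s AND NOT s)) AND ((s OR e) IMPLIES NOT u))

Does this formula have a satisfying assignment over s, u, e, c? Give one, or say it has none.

s=F, u=T, e=F, c=T

  NOT ((NOT c OR (e IFF NOT s))) = True
    NOT c OR (e IFF NOT s) = False
      NOT c = False
      e IFF NOT s = False
        NOT s = True
  NOT ((s AND NOT s)) AND ((s OR e) IMPLIES NOT u) = True
    NOT ((s AND NOT s)) = True
      s AND NOT s = False
        NOT s = True
    (s OR e) IMPLIES NOT u = True
      s OR e = False
      NOT u = False
Both conjuncts True, so the formula holds.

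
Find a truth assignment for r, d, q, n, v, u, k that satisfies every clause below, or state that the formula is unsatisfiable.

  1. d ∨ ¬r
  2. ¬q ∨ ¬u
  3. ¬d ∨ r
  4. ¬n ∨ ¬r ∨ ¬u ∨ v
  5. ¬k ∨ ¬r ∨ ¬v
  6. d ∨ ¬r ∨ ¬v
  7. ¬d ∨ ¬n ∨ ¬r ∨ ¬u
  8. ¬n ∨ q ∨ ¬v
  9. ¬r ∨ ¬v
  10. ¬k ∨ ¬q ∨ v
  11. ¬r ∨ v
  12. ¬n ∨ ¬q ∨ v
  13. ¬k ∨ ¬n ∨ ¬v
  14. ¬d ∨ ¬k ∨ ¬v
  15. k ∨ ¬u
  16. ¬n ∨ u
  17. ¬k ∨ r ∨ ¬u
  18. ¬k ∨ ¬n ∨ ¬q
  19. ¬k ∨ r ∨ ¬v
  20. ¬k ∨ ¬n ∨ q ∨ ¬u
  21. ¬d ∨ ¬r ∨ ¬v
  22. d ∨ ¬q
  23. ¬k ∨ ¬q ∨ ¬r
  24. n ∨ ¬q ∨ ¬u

r: False, d: False, q: False, n: False, v: False, u: False, k: False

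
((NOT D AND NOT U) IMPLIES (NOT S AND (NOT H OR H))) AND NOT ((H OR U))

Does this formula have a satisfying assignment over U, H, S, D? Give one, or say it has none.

U = False, H = False, S = False, D = False

  (NOT D AND NOT U) IMPLIES (NOT S AND (NOT H OR H)) = True
    NOT D AND NOT U = True
      NOT D = True
      NOT U = True
    NOT S AND (NOT H OR H) = True
      NOT S = True
      NOT H OR H = True
        NOT H = True
  NOT ((H OR U)) = True
    H OR U = False
Both conjuncts True, so the formula holds.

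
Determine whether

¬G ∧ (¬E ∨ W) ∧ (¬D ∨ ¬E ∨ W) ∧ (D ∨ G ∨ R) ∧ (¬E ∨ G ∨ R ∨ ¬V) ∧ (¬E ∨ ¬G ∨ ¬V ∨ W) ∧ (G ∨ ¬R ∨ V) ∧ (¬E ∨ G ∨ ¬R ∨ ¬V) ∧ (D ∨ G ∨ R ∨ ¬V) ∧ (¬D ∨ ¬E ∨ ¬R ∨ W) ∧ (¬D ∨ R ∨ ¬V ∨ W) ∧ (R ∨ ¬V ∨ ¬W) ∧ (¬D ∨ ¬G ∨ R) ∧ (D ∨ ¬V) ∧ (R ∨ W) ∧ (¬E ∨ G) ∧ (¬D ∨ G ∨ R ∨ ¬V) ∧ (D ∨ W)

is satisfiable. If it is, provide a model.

Unit clause (¬G) forces G = False.
In (¬E ∨ G) only ¬E is left, so E = False.
Set V = True.
  then (D ∨ ¬V) forces D = True.
  then (¬D ∨ G ∨ R ∨ ¬V) forces R = True.
Set W = True.
All clauses satisfied.

E = False, V = True, W = True, G = False, D = True, R = True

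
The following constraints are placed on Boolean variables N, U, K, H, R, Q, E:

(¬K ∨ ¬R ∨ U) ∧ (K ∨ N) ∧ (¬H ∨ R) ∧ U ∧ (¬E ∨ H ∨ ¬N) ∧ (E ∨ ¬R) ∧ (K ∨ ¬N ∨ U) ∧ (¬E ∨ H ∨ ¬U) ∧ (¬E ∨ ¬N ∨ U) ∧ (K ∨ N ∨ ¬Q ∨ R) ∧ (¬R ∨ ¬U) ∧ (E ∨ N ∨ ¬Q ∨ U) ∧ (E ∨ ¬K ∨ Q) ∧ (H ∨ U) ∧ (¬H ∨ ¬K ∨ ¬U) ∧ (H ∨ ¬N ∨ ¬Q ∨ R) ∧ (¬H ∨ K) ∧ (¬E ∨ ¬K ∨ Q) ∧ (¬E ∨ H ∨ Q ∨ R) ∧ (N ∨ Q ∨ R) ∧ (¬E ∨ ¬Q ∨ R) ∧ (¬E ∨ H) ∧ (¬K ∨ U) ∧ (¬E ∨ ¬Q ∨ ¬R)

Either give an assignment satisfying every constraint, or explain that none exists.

N = True; U = True; K = False; H = False; R = False; Q = False; E = False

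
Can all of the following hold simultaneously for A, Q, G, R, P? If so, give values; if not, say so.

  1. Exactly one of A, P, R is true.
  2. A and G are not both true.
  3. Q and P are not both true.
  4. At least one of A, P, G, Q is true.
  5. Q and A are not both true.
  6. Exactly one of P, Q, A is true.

A: False, Q: True, G: False, R: True, P: False

  (1) {A, P, R}: 1 true — exactly one ✓
  (2) A=F, G=F — not both ✓
  (3) Q=T, P=F — not both ✓
  (4) {A, P, G, Q}: 1 true — at least one ✓
  (5) Q=T, A=F — not both ✓
  (6) {P, Q, A}: 1 true — exactly one ✓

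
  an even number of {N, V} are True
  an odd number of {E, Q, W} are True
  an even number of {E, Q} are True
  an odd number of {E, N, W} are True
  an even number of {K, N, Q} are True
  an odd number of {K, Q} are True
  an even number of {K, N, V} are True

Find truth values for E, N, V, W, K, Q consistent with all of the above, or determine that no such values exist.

E=T, N=T, V=T, W=T, K=F, Q=T

{N, V}: 2 true → even ✓
{E, Q, W}: 3 true → odd ✓
{E, Q}: 2 true → even ✓
{E, N, W}: 3 true → odd ✓
{K, N, Q}: 2 true → even ✓
{K, Q}: 1 true → odd ✓
{K, N, V}: 2 true → even ✓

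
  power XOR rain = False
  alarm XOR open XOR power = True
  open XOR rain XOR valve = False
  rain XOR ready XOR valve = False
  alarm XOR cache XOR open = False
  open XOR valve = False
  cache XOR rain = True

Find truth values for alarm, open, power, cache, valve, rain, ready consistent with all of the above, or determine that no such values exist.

alarm: False; open: True; power: False; cache: True; valve: True; rain: False; ready: True

power XOR rain = F XOR F = False ✓
alarm XOR open XOR power = F XOR T XOR F = True ✓
open XOR rain XOR valve = T XOR F XOR T = False ✓
rain XOR ready XOR valve = F XOR T XOR T = False ✓
alarm XOR cache XOR open = F XOR T XOR T = False ✓
open XOR valve = T XOR T = False ✓
cache XOR rain = T XOR F = True ✓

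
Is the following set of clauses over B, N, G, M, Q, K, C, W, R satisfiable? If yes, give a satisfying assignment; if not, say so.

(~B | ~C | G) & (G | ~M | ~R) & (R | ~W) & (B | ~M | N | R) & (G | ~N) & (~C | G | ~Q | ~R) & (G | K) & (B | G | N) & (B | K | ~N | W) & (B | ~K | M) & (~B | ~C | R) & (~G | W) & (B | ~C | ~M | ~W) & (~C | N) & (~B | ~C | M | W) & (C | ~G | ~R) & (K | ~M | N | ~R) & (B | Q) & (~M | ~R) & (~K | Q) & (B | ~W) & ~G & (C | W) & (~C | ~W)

B: True, N: False, G: False, M: False, Q: True, K: True, C: False, W: True, R: True

Unit clause (~G) forces G = False.
In (G | ~N) only ~N is left, so N = False.
In (G | K) only K is left, so K = True.
In (B | G | N) only B is left, so B = True.
In (~C | N) only ~C is left, so C = False.
In (~K | Q) only Q is left, so Q = True.
In (C | W) only W is left, so W = True.
In (R | ~W) only R is left, so R = True.
In (~M | ~R) only ~M is left, so M = False.
All clauses satisfied.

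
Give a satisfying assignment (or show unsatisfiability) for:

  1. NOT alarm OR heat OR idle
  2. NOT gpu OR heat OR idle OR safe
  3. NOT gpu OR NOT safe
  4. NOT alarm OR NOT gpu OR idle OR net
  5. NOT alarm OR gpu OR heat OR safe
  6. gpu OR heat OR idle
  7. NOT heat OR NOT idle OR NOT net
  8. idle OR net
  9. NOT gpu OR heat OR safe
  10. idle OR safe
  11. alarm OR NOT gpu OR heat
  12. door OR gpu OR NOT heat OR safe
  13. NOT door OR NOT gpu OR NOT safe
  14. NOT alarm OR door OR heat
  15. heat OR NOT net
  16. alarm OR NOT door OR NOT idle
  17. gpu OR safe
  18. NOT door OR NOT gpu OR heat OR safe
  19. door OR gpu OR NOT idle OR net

door=T, heat=F, gpu=F, safe=T, alarm=T, net=F, idle=T

Set door = True.
Set heat = False.
  then (heat OR NOT net) forces net = False.
  then (idle OR net) forces idle = True.
  then (alarm OR NOT door OR NOT idle) forces alarm = True.
Try gpu = True:
  (NOT gpu OR NOT safe) forces safe = False.
  clause (NOT gpu OR heat OR safe) is falsified — backtrack.
So gpu = False.
  then (NOT alarm OR gpu OR heat OR safe) forces safe = True.
All clauses satisfied.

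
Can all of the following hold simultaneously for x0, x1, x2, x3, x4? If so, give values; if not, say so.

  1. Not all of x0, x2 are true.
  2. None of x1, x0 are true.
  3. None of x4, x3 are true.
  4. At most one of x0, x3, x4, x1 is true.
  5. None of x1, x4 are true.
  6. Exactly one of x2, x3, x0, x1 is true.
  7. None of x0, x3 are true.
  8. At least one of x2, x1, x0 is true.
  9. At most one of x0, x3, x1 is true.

x0=F; x1=F; x2=T; x3=F; x4=F

  (1) {x0, x2}: 1/2 true — not all ✓
  (2) {x1, x0}: 0 true — none ✓
  (3) {x4, x3}: 0 true — none ✓
  (4) {x0, x3, x4, x1}: 0 true — at most one ✓
  (5) {x1, x4}: 0 true — none ✓
  (6) {x2, x3, x0, x1}: 1 true — exactly one ✓
  (7) {x0, x3}: 0 true — none ✓
  (8) {x2, x1, x0}: 1 true — at least one ✓
  (9) {x0, x3, x1}: 0 true — at most one ✓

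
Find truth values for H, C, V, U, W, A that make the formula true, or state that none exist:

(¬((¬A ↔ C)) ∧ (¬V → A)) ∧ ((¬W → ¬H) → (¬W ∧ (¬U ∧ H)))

H = True; C = True; V = True; U = False; W = False; A = True

  ¬((¬A ↔ C)) ∧ (¬V → A) = True
    ¬((¬A ↔ C)) = True
      ¬A ↔ C = False
        ¬A = False
    ¬V → A = True
      ¬V = False
  (¬W → ¬H) → (¬W ∧ (¬U ∧ H)) = True
    ¬W → ¬H = False
      ¬W = True
      ¬H = False
    ¬W ∧ (¬U ∧ H) = True
      ¬W = True
      ¬U ∧ H = True
        ¬U = True
Both conjuncts True, so the formula holds.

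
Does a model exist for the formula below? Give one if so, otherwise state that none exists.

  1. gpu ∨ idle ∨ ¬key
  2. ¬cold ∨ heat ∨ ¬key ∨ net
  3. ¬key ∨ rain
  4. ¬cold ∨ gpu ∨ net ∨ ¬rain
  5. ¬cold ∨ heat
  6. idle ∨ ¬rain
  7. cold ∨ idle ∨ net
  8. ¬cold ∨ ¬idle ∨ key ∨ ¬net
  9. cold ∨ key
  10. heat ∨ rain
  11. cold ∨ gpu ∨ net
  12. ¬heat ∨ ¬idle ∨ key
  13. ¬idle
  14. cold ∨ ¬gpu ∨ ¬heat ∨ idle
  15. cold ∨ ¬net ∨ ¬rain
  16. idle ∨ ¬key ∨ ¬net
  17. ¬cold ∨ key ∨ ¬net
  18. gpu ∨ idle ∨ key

idle=F; key=F; gpu=T; net=F; heat=T; rain=F; cold=T

Unit clause (¬idle) forces idle = False.
In (idle ∨ ¬rain) only ¬rain is left, so rain = False.
In (heat ∨ rain) only heat is left, so heat = True.
In (¬key ∨ rain) only ¬key is left, so key = False.
In (cold ∨ key) only cold is left, so cold = True.
In (¬cold ∨ key ∨ ¬net) only ¬net is left, so net = False.
In (gpu ∨ idle ∨ key) only gpu is left, so gpu = True.
All clauses satisfied.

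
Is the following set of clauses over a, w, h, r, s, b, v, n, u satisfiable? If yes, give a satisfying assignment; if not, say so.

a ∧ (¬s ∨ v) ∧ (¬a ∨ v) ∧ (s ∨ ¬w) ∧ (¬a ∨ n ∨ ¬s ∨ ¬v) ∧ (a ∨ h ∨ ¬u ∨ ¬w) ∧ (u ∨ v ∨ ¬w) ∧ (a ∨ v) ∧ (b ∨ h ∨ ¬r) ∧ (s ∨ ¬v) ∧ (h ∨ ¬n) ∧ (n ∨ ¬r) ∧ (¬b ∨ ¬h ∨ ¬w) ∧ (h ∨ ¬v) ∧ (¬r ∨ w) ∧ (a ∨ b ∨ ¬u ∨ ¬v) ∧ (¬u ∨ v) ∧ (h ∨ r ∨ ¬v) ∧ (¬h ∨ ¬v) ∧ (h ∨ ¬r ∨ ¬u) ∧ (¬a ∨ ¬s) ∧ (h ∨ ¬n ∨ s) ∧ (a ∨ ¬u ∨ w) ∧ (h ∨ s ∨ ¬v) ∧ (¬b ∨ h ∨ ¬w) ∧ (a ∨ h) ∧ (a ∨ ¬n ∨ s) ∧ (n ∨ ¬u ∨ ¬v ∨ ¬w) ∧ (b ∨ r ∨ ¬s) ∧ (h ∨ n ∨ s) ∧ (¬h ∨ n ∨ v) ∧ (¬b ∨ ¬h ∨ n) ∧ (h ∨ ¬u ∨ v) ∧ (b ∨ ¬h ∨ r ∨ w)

Case a = True:
  (¬a ∨ v) forces v = True.
  (s ∨ ¬v) forces s = True.
  Clause (¬a ∨ ¬s) is falsified — contradiction.
Case a = False:
  Clause (a) is falsified — contradiction.
Both cases fail, so the formula is unsatisfiable.

No satisfying assignment exists.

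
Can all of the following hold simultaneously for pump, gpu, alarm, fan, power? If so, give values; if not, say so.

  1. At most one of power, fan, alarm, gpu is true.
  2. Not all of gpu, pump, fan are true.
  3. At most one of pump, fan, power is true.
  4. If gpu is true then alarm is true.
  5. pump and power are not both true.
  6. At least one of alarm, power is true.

pump=F, gpu=F, alarm=F, fan=F, power=T

  (1) {power, fan, alarm, gpu}: 1 true — at most one ✓
  (2) {gpu, pump, fan}: 0/3 true — not all ✓
  (3) {pump, fan, power}: 1 true — at most one ✓
  (4) gpu=F ⇒ alarm: vacuous ✓
  (5) pump=F, power=T — not both ✓
  (6) {alarm, power}: 1 true — at least one ✓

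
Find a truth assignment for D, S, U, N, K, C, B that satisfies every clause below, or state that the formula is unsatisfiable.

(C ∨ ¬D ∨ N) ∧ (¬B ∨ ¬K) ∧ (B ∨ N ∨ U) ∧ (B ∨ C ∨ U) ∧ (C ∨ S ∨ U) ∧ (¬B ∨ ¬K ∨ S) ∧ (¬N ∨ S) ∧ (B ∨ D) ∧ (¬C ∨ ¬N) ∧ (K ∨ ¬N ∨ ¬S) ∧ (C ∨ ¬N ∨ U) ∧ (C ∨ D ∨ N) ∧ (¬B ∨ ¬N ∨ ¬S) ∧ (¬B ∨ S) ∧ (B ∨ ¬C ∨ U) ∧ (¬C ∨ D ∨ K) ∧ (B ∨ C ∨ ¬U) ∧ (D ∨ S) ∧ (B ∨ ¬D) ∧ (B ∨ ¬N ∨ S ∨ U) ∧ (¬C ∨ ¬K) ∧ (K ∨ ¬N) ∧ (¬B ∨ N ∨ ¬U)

Set D = True.
  then (B ∨ ¬D) forces B = True.
  then (¬B ∨ ¬K) forces K = False.
  then (¬B ∨ S) forces S = True.
  then (K ∨ ¬N) forces N = False.
  then (¬B ∨ N ∨ ¬U) forces U = False.
  then (C ∨ ¬D ∨ N) forces C = True.
All clauses satisfied.

D=T; S=T; U=F; N=F; K=F; C=T; B=T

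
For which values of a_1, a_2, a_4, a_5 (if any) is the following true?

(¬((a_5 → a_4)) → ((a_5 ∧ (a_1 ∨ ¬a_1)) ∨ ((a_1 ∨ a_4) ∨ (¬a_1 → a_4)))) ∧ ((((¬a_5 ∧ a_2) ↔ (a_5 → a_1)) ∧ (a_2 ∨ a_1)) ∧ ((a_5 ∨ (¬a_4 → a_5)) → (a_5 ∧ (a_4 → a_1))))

a_1=F, a_2=T, a_4=F, a_5=T

  ¬((a_5 → a_4)) → ((a_5 ∧ (a_1 ∨ ¬a_1)) ∨ ((a_1 ∨ a_4) ∨ (¬a_1 → a_4))) = True
    ¬((a_5 → a_4)) = True
      a_5 → a_4 = False
    (a_5 ∧ (a_1 ∨ ¬a_1)) ∨ ((a_1 ∨ a_4) ∨ (¬a_1 → a_4)) = True
      a_5 ∧ (a_1 ∨ ¬a_1) = True
        a_1 ∨ ¬a_1 = True
          ¬a_1 = True
      (a_1 ∨ a_4) ∨ (¬a_1 → a_4) = False
        a_1 ∨ a_4 = False
        ¬a_1 → a_4 = False
          ¬a_1 = True
  (((¬a_5 ∧ a_2) ↔ (a_5 → a_1)) ∧ (a_2 ∨ a_1)) ∧ ((a_5 ∨ (¬a_4 → a_5)) → (a_5 ∧ (a_4 → a_1))) = True
    ((¬a_5 ∧ a_2) ↔ (a_5 → a_1)) ∧ (a_2 ∨ a_1) = True
      (¬a_5 ∧ a_2) ↔ (a_5 → a_1) = True
        ¬a_5 ∧ a_2 = False
          ¬a_5 = False
        a_5 → a_1 = False
      a_2 ∨ a_1 = True
    (a_5 ∨ (¬a_4 → a_5)) → (a_5 ∧ (a_4 → a_1)) = True
      a_5 ∨ (¬a_4 → a_5) = True
        ¬a_4 → a_5 = True
          ¬a_4 = True
      a_5 ∧ (a_4 → a_1) = True
        a_4 → a_1 = True
Both conjuncts True, so the formula holds.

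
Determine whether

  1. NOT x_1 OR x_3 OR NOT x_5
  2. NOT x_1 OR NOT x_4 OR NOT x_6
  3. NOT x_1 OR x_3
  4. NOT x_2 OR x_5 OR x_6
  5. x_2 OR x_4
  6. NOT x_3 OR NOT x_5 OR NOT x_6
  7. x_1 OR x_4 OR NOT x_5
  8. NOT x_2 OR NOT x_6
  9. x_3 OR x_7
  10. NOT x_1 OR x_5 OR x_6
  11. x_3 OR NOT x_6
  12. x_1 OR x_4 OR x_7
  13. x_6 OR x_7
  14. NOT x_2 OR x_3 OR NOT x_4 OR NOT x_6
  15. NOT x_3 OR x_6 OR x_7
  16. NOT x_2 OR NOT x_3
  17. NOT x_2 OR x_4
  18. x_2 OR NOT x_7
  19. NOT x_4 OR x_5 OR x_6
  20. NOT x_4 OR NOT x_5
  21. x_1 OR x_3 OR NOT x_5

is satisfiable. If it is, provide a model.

x_1 = False, x_2 = False, x_3 = True, x_4 = True, x_5 = False, x_6 = True, x_7 = False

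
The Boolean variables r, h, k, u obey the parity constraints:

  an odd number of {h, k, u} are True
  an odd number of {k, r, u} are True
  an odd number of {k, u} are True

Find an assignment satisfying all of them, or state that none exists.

r = False, h = False, k = True, u = False

{h, k, u}: 1 true → odd ✓
{k, r, u}: 1 true → odd ✓
{k, u}: 1 true → odd ✓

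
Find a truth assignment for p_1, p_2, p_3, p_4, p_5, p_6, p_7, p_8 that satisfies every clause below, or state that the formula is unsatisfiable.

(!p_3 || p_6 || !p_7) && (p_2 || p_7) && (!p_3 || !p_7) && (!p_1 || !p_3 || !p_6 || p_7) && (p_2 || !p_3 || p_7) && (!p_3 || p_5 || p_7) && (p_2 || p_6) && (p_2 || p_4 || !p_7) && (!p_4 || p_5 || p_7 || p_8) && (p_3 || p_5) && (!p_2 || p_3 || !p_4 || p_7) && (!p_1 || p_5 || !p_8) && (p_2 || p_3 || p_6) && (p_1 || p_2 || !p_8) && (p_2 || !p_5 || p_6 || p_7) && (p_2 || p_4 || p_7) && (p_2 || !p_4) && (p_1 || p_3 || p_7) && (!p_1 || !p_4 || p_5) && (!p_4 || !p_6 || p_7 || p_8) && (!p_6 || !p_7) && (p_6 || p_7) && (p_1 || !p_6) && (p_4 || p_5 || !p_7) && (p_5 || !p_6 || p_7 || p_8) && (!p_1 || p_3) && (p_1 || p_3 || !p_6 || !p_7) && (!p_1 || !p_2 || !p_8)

p_1: False; p_2: True; p_3: False; p_4: True; p_5: True; p_6: False; p_7: True; p_8: True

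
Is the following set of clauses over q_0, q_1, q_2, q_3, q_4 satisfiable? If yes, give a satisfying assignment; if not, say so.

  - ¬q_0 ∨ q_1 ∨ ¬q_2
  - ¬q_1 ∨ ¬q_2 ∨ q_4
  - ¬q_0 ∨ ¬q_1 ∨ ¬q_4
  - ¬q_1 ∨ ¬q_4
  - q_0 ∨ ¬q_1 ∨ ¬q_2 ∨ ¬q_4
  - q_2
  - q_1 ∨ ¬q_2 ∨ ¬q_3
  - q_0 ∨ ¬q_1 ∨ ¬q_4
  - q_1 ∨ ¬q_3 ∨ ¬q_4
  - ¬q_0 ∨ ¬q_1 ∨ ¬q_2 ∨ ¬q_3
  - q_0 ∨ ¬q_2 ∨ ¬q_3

q_0 = False; q_1 = False; q_2 = True; q_3 = False; q_4 = True

Unit clause (q_2) forces q_2 = True.
Try q_0 = True:
  (¬q_0 ∨ q_1 ∨ ¬q_2) forces q_1 = True.
  (¬q_1 ∨ ¬q_2 ∨ q_4) forces q_4 = True.
  clause (¬q_0 ∨ ¬q_1 ∨ ¬q_4) is falsified — backtrack.
So q_0 = False.
  then (q_0 ∨ ¬q_2 ∨ ¬q_3) forces q_3 = False.
Try q_1 = True:
  (¬q_1 ∨ ¬q_2 ∨ q_4) forces q_4 = True.
  clause (¬q_1 ∨ ¬q_4) is falsified — backtrack.
So q_1 = False.
Set q_4 = True.
All clauses satisfied.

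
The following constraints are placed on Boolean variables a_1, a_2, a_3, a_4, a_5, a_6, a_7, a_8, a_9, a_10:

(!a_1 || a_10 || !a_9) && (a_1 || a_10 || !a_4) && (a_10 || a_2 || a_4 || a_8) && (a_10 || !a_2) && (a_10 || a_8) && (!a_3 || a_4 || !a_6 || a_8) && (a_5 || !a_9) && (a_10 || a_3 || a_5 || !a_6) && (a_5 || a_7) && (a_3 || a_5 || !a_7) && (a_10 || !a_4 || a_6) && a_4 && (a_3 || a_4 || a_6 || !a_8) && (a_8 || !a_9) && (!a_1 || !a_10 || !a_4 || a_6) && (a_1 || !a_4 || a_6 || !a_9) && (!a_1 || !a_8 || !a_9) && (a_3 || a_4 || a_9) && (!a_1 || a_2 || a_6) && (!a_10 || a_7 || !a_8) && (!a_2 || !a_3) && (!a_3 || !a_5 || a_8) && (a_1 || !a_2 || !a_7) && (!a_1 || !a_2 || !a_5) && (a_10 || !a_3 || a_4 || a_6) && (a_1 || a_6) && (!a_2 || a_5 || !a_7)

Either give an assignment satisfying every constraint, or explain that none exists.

a_1 = True, a_2 = False, a_3 = True, a_4 = True, a_5 = True, a_6 = True, a_7 = False, a_8 = True, a_9 = False, a_10 = False

Unit clause (a_4) forces a_4 = True.
Set a_1 = True.
Set a_2 = False.
  then (!a_1 || a_2 || a_6) forces a_6 = True.
Set a_3 = True.
Set a_5 = True.
  then (!a_3 || !a_5 || a_8) forces a_8 = True.
  then (!a_1 || !a_8 || !a_9) forces a_9 = False.
Set a_7 = False.
  then (!a_10 || a_7 || !a_8) forces a_10 = False.
All clauses satisfied.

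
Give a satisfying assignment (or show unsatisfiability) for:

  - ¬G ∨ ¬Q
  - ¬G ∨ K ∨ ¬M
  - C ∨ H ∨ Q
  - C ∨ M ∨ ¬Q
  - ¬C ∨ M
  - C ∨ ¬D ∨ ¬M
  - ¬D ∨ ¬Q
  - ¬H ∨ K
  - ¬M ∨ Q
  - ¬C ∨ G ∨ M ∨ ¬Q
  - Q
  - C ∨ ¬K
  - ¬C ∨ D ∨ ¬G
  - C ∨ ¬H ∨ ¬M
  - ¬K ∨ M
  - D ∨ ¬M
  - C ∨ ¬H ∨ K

Unsatisfiable — no assignment works.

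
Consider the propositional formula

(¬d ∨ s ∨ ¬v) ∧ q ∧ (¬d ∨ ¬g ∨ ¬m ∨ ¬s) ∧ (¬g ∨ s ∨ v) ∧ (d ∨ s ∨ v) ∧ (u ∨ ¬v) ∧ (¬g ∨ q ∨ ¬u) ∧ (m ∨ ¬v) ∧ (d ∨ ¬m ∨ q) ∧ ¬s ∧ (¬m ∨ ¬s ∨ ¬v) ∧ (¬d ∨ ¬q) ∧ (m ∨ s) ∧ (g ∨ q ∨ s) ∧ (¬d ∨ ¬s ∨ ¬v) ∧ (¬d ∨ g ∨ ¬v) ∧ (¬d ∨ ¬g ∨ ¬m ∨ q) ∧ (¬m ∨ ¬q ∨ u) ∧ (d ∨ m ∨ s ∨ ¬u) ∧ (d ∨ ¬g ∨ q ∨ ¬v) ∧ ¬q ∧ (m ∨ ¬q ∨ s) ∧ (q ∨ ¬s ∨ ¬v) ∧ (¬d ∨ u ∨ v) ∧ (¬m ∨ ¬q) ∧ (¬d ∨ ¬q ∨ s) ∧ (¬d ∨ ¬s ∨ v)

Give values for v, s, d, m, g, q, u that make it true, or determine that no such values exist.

Case q = True:
  Clause (¬q) is falsified — contradiction.
Case q = False:
  Clause (q) is falsified — contradiction.
Both cases fail, so the formula is unsatisfiable.

The formula is unsatisfiable.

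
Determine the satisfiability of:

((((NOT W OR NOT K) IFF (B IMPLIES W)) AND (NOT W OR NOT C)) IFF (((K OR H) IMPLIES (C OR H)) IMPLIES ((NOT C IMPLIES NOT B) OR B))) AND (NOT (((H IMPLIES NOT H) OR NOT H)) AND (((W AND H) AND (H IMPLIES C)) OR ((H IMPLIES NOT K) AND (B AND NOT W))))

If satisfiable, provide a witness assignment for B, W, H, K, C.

Case H = True: the formula simplifies to ((((NOT W OR NOT K) IFF (B IMPLIES W)) AND (NOT W OR NOT C)) IFF ((NOT C IMPLIES NOT B) OR B)) AND ((W AND C) OR (NOT K AND (B AND NOT W))).
  W = True: simplifies to ((NOT K AND NOT C) IFF ((NOT C IMPLIES NOT B) OR B)) AND C.
    C = True: the conjunct (NOT K AND NOT C) IFF ((NOT C IMPLIES NOT B) OR B) becomes (NOT K AND False) IFF (True OR B) = False.
    C = False: the conjunct C is False.
  W = False: simplifies to (NOT B IFF ((NOT C IMPLIES NOT B) OR B)) AND (NOT K AND B).
    B = True: the conjunct NOT B IFF ((NOT C IMPLIES NOT B) OR B) becomes NOT True IFF (C OR True) = False.
    B = False: the conjunct B is False.
Case H = False: the conjunct NOT (((H IMPLIES NOT H) OR NOT H)) becomes NOT ((True OR True)) = False.
Both cases fail — unsatisfiable.

The formula is unsatisfiable.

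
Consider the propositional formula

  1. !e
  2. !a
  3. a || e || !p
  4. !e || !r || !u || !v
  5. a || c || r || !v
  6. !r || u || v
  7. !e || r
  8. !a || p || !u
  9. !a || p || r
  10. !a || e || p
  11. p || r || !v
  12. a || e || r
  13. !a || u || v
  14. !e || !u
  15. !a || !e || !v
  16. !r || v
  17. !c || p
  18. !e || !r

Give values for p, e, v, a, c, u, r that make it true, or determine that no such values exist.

Unit clause (!e) forces e = False.
Unit clause (!a) forces a = False.
In (a || e || !p) only !p is left, so p = False.
In (a || e || r) only r is left, so r = True.
In (!r || v) only v is left, so v = True.
In (!c || p) only !c is left, so c = False.
Set u = False.
All clauses satisfied.

p = False, e = False, v = True, a = False, c = False, u = False, r = True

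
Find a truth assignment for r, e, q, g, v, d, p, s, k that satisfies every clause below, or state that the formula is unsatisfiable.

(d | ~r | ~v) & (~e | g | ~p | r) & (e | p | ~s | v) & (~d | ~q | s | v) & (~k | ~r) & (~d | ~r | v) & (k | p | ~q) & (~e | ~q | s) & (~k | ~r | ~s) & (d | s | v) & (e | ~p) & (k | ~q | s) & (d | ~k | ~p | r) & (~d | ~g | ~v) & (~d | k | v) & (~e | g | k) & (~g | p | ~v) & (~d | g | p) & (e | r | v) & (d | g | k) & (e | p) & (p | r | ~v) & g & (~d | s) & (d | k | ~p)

r=F; e=T; q=T; g=T; v=F; d=T; p=F; s=T; k=T

Unit clause (g) forces g = True.
Set r = False.
Try e = False:
  (e | ~p) forces p = False.
  clause (e | p) is falsified — backtrack.
So e = True.
Set q = True.
  then (~e | ~q | s) forces s = True.
Set v = False.
Set d = True.
  then (~d | k | v) forces k = True.
Set p = False.
All clauses satisfied.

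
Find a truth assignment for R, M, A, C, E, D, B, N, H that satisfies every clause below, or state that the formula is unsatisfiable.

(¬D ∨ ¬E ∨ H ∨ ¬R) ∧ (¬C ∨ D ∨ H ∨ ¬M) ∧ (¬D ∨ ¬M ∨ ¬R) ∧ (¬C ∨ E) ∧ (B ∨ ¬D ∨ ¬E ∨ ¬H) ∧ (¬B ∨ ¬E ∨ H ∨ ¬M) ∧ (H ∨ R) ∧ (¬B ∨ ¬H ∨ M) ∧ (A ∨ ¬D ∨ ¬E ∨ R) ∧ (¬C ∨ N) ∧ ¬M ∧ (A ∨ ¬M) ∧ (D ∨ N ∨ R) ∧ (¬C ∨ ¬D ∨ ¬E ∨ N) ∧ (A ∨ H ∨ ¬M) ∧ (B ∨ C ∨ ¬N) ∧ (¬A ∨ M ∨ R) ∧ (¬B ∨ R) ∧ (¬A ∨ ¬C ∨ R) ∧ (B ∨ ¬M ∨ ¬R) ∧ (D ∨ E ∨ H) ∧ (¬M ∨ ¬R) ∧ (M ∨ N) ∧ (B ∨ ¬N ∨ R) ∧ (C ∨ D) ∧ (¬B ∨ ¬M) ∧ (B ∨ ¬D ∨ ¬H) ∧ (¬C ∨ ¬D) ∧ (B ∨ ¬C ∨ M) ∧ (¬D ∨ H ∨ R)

Unit clause (¬M) forces M = False.
In (M ∨ N) only N is left, so N = True.
Try R = False:
  (H ∨ R) forces H = True.
  (¬B ∨ ¬H ∨ M) forces B = False.
  clause (B ∨ ¬N ∨ R) is falsified — backtrack.
So R = True.
Set A = False.
Set C = False.
  then (B ∨ C ∨ ¬N) forces B = True.
  then (C ∨ D) forces D = True.
  then (¬B ∨ ¬H ∨ M) forces H = False.
  then (¬D ∨ ¬E ∨ H ∨ ¬R) forces E = False.
All clauses satisfied.

R: True; M: False; A: False; C: False; E: False; D: True; B: True; N: True; H: False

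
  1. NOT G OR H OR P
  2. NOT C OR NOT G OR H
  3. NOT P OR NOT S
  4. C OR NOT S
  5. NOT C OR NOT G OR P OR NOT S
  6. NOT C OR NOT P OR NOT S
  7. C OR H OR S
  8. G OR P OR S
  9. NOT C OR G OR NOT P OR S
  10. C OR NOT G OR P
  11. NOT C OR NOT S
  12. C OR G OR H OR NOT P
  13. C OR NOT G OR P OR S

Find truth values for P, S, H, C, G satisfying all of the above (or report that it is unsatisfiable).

Set P = True.
  then (NOT P OR NOT S) forces S = False.
Try H = False:
  (C OR H OR S) forces C = True.
  (NOT C OR NOT G OR H) forces G = False.
  clause (NOT C OR G OR NOT P OR S) is falsified — backtrack.
So H = True.
Set C = False.
Set G = True.
All clauses satisfied.

P: True, S: False, H: True, C: False, G: True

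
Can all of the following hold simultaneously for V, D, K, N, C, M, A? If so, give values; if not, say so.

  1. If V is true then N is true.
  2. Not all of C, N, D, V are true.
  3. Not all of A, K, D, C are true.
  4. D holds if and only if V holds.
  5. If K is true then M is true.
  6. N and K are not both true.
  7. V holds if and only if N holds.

V: False, D: False, K: False, N: False, C: True, M: False, A: True

  (1) V=F ⇒ N: vacuous ✓
  (2) {C, N, D, V}: 1/4 true — not all ✓
  (3) {A, K, D, C}: 2/4 true — not all ✓
  (4) D=F, V=F — same ✓
  (5) K=F ⇒ M: vacuous ✓
  (6) N=F, K=F — not both ✓
  (7) V=F, N=F — same ✓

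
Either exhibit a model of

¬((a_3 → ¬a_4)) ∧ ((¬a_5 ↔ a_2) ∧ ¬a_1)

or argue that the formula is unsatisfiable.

a_1: False, a_2: False, a_3: True, a_4: True, a_5: True

  ¬((a_3 → ¬a_4)) = True
    a_3 → ¬a_4 = False
      ¬a_4 = False
  (¬a_5 ↔ a_2) ∧ ¬a_1 = True
    ¬a_5 ↔ a_2 = True
      ¬a_5 = False
    ¬a_1 = True
Both conjuncts True, so the formula holds.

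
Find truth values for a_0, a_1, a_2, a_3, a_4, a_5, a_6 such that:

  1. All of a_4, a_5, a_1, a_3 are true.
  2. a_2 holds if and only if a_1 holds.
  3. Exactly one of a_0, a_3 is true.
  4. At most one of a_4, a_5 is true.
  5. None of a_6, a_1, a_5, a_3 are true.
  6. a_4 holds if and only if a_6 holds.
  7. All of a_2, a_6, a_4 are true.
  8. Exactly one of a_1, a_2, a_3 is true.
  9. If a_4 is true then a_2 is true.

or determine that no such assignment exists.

Unsatisfiable

Case a_1 = True:
  Constraint (5) is violated (a_1=T) — contradiction.
Case a_1 = False:
  Constraint (1) is violated (a_1=F) — contradiction.
Both cases fail — unsatisfiable.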